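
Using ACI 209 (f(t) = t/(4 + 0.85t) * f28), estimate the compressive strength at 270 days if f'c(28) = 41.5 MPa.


f(270) = 270 / (4 + 0.85 * 270) * 41.5
= 270 / 233.5 * 41.5
= 47.99 MPa

47.99


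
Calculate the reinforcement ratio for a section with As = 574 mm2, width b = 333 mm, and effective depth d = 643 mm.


rho = As / (b * d)
= 574 / (333 * 643)
= 0.0027

0.0027


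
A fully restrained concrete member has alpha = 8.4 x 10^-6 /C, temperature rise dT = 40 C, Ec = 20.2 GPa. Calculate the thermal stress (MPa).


sigma = alpha * dT * Ec
= 8.4e-6 * 40 * 20.2 * 1000
= 6.787 MPa

6.787


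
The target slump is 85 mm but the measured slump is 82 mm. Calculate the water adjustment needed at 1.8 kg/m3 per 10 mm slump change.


Difference = 85 - 82 = 3 mm
Water adjustment = 3 * 1.8 / 10 = 0.5 kg/m3

0.5


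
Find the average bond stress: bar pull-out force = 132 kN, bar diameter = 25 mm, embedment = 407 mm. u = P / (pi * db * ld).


u = P / (pi * db * ld)
= 132 * 1000 / (pi * 25 * 407)
= 4.129 MPa

4.129


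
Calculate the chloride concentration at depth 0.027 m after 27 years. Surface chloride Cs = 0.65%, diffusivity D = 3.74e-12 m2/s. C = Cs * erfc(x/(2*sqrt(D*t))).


t_seconds = 27 * 365.25 * 24 * 3600 = 852055200.0 s
arg = 0.027 / (2 * sqrt(3.74e-12 * 852055200.0))
= 0.2391
erfc(0.2391) = 0.7352
C = 0.65 * 0.7352 = 0.4779%

0.4779


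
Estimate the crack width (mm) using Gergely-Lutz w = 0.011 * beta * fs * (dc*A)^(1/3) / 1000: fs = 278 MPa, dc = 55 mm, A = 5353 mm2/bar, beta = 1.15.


w = 0.011 * beta * fs * (dc * A)^(1/3) / 1000
= 0.011 * 1.15 * 278 * (55 * 5353)^(1/3) / 1000
= 0.234 mm

0.234


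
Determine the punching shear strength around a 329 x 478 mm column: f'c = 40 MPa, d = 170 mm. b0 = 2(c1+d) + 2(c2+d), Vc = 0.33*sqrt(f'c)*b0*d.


b0 = 2*(329 + 170) + 2*(478 + 170) = 2294 mm
Vc = 0.33 * sqrt(40) * 2294 * 170 / 1000
= 813.93 kN

813.93


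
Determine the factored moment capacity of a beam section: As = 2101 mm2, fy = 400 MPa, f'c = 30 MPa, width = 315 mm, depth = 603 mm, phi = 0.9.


a = As * fy / (0.85 * f'c * b)
= 2101 * 400 / (0.85 * 30 * 315)
= 104.625 mm
Mn = As * fy * (d - a/2) / 10^6
= 462.7978 kN-m
phi*Mn = 0.9 * 462.7978 = 416.52 kN-m

416.52


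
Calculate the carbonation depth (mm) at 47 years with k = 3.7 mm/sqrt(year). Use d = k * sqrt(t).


depth = k * sqrt(t)
= 3.7 * sqrt(47)
= 25.37 mm

25.37


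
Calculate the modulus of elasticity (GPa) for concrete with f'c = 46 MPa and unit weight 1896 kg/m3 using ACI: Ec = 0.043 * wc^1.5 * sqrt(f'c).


Ec = 0.043 * 1896^1.5 * sqrt(46) / 1000
= 24.08 GPa

24.08


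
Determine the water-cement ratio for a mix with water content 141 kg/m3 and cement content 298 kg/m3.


w/c = water / cement
w/c = 141 / 298 = 0.473

0.473


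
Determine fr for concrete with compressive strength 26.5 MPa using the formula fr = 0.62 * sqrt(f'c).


fr = 0.62 * sqrt(26.5)
= 3.192 MPa

3.192


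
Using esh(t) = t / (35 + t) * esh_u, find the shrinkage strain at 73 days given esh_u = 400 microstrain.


esh(73) = 73 / (35 + 73) * 400
= 73 / 108 * 400
= 270.4 microstrain

270.4


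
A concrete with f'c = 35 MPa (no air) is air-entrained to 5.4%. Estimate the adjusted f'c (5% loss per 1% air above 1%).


Strength loss = (5.4 - 1) * 5 = 22.0%
f'c = 35 * (1 - 22.0/100)
= 27.3 MPa

27.3


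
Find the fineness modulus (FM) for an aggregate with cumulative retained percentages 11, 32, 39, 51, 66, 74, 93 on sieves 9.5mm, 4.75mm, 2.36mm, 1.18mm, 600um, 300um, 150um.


FM = sum(cumulative % retained) / 100
= 366 / 100
= 3.66

3.66


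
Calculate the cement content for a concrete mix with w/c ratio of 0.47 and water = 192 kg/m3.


Cement = water / (w/c)
= 192 / 0.47
= 408.5 kg/m3

408.5


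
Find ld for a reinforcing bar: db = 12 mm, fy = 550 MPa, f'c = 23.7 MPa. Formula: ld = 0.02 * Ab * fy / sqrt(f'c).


Ab = pi * 12^2 / 4 = 113.097 mm2
ld = 0.02 * 113.097 * 550 / sqrt(23.7)
= 255.5 mm

255.5


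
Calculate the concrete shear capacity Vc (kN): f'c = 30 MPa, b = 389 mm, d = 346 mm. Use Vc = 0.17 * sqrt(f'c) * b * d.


Vc = 0.17 * sqrt(30) * 389 * 346 / 1000
= 125.32 kN

125.32


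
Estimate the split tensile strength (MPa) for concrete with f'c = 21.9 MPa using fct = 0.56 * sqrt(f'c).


fct = 0.56 * sqrt(21.9)
= 0.56 * 4.68
= 2.621 MPa

2.621


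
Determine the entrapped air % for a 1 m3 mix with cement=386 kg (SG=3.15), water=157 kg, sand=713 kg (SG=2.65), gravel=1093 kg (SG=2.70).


Vol cement = 386 / (3.15 * 1000) = 0.12254 m3
Vol water = 157 / 1000 = 0.157 m3
Vol sand = 713 / (2.65 * 1000) = 0.269057 m3
Vol gravel = 1093 / (2.70 * 1000) = 0.404815 m3
Total solid + water volume = 0.953411 m3
Air = (1 - 0.953411) * 100 = 4.66%

4.66


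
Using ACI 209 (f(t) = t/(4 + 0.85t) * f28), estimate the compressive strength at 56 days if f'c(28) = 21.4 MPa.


f(56) = 56 / (4 + 0.85 * 56) * 21.4
= 56 / 51.6 * 21.4
= 23.22 MPa

23.22


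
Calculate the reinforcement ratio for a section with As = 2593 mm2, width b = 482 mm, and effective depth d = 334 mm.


rho = As / (b * d)
= 2593 / (482 * 334)
= 0.0161

0.0161


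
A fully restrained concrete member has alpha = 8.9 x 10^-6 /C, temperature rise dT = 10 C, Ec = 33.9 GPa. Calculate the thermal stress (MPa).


sigma = alpha * dT * Ec
= 8.9e-6 * 10 * 33.9 * 1000
= 3.017 MPa

3.017


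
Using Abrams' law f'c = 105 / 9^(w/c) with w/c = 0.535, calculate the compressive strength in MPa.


f'c = 105 / 9^0.535
= 105 / 3.24
= 32.41 MPa

32.41


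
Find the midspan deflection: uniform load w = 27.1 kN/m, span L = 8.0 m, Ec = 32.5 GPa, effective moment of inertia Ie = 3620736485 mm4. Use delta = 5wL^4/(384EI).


Convert: L = 8.0 m = 8000 mm, Ec = 32.5 GPa = 32500 MPa
delta = 5 * 27.1 * 8000^4 / (384 * 32500 * 3620736485)
= 12.28 mm

12.28


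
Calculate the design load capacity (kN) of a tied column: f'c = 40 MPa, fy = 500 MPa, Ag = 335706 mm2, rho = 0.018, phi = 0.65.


Ast = rho * Ag = 0.018 * 335706 = 6042.708 mm2
phi*Pn = 0.65 * 0.80 * (0.85 * 40 * (335706 - 6042.708) + 500 * 6042.708) / 1000
= 7399.55 kN

7399.55


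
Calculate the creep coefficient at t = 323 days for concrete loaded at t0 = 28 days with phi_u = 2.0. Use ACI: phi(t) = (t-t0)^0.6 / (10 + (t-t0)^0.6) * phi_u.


dt = 323 - 28 = 295
phi = 295^0.6 / (10 + 295^0.6) * 2.0
= 1.504

1.504


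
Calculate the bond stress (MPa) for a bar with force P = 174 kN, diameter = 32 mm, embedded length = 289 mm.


u = P / (pi * db * ld)
= 174 * 1000 / (pi * 32 * 289)
= 5.989 MPa

5.989


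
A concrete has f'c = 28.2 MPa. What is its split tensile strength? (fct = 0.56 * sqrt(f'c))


fct = 0.56 * sqrt(28.2)
= 0.56 * 5.31
= 2.974 MPa

2.974


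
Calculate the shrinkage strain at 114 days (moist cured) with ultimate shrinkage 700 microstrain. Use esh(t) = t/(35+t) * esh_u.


esh(114) = 114 / (35 + 114) * 700
= 114 / 149 * 700
= 535.6 microstrain

535.6


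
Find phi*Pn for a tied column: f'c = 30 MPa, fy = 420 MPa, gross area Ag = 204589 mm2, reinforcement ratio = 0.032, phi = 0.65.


Ast = rho * Ag = 0.032 * 204589 = 6546.848 mm2
phi*Pn = 0.65 * 0.80 * (0.85 * 30 * (204589 - 6546.848) + 420 * 6546.848) / 1000
= 4055.87 kN

4055.87


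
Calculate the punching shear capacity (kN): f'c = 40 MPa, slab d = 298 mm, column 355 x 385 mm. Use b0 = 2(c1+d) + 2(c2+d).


b0 = 2*(355 + 298) + 2*(385 + 298) = 2672 mm
Vc = 0.33 * sqrt(40) * 2672 * 298 / 1000
= 1661.87 kN

1661.87


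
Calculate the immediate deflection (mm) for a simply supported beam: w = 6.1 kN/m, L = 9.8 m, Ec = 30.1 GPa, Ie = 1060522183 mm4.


Convert: L = 9.8 m = 9800 mm, Ec = 30.1 GPa = 30100 MPa
delta = 5 * 6.1 * 9800^4 / (384 * 30100 * 1060522183)
= 22.95 mm

22.95


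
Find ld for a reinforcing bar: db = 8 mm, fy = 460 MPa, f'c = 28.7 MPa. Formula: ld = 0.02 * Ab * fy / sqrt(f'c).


Ab = pi * 8^2 / 4 = 50.265 mm2
ld = 0.02 * 50.265 * 460 / sqrt(28.7)
= 86.3 mm

86.3


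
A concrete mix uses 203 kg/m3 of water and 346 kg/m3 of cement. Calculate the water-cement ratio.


w/c = water / cement
w/c = 203 / 346 = 0.587

0.587


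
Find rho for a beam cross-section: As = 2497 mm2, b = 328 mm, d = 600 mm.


rho = As / (b * d)
= 2497 / (328 * 600)
= 0.0127

0.0127


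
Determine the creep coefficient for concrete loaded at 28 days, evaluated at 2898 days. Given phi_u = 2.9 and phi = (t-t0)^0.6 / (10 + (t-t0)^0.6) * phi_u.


dt = 2898 - 28 = 2870
phi = 2870^0.6 / (10 + 2870^0.6) * 2.9
= 2.675

2.675


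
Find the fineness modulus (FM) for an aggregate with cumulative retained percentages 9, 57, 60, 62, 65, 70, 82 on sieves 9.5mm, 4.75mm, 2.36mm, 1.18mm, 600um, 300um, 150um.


FM = sum(cumulative % retained) / 100
= 405 / 100
= 4.05

4.05


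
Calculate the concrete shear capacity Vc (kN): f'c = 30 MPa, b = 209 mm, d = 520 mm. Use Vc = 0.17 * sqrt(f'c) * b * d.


Vc = 0.17 * sqrt(30) * 209 * 520 / 1000
= 101.2 kN

101.2


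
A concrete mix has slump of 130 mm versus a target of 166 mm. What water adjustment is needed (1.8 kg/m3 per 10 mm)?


Difference = 166 - 130 = 36 mm
Water adjustment = 36 * 1.8 / 10 = 6.5 kg/m3

6.5


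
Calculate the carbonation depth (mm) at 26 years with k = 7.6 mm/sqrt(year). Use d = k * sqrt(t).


depth = k * sqrt(t)
= 7.6 * sqrt(26)
= 38.75 mm

38.75


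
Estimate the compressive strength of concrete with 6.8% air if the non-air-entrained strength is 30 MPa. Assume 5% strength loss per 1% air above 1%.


Strength loss = (6.8 - 1) * 5 = 29.0%
f'c = 30 * (1 - 29.0/100)
= 21.3 MPa

21.3


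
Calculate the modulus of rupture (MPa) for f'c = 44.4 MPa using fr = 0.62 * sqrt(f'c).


fr = 0.62 * sqrt(44.4)
= 4.131 MPa

4.131


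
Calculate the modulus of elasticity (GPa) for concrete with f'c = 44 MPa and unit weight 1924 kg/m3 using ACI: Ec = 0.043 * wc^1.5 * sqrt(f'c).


Ec = 0.043 * 1924^1.5 * sqrt(44) / 1000
= 24.07 GPa

24.07


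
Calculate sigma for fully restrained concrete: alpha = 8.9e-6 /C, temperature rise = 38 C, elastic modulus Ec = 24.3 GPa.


sigma = alpha * dT * Ec
= 8.9e-6 * 38 * 24.3 * 1000
= 8.218 MPa

8.218


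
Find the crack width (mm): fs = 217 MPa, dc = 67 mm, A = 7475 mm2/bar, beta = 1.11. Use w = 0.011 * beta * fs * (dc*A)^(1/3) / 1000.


w = 0.011 * beta * fs * (dc * A)^(1/3) / 1000
= 0.011 * 1.11 * 217 * (67 * 7475)^(1/3) / 1000
= 0.21 mm

0.21


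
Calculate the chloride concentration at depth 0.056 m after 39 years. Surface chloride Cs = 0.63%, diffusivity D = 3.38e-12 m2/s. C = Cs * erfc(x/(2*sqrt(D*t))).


t_seconds = 39 * 365.25 * 24 * 3600 = 1230746400.0 s
arg = 0.056 / (2 * sqrt(3.38e-12 * 1230746400.0))
= 0.4341
erfc(0.4341) = 0.5393
C = 0.63 * 0.5393 = 0.3397%

0.3397


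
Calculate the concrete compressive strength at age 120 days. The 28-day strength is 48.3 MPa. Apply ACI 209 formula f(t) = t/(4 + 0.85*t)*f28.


f(120) = 120 / (4 + 0.85 * 120) * 48.3
= 120 / 106.0 * 48.3
= 54.68 MPa

54.68


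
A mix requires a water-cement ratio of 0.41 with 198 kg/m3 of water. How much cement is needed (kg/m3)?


Cement = water / (w/c)
= 198 / 0.41
= 482.9 kg/m3

482.9


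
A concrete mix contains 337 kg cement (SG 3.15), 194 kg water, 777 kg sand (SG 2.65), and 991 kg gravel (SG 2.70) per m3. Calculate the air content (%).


Vol cement = 337 / (3.15 * 1000) = 0.106984 m3
Vol water = 194 / 1000 = 0.194 m3
Vol sand = 777 / (2.65 * 1000) = 0.293208 m3
Vol gravel = 991 / (2.70 * 1000) = 0.367037 m3
Total solid + water volume = 0.961229 m3
Air = (1 - 0.961229) * 100 = 3.88%

3.88


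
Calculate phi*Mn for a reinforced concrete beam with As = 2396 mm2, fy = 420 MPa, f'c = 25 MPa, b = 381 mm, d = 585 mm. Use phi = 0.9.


a = As * fy / (0.85 * f'c * b)
= 2396 * 420 / (0.85 * 25 * 381)
= 124.2946 mm
Mn = As * fy * (d - a/2) / 10^6
= 526.1571 kN-m
phi*Mn = 0.9 * 526.1571 = 473.54 kN-m

473.54


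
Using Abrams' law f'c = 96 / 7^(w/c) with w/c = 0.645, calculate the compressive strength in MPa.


f'c = 96 / 7^0.645
= 96 / 3.508
= 27.36 MPa

27.36


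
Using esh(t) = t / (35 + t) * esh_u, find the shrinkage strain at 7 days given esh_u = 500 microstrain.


esh(7) = 7 / (35 + 7) * 500
= 7 / 42 * 500
= 83.3 microstrain

83.3


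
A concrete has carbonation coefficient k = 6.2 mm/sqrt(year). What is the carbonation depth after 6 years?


depth = k * sqrt(t)
= 6.2 * sqrt(6)
= 15.19 mm

15.19


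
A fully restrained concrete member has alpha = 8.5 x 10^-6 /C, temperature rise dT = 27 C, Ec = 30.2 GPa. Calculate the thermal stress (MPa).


sigma = alpha * dT * Ec
= 8.5e-6 * 27 * 30.2 * 1000
= 6.931 MPa

6.931


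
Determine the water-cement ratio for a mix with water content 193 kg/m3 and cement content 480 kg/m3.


w/c = water / cement
w/c = 193 / 480 = 0.402

0.402


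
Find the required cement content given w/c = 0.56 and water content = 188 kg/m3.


Cement = water / (w/c)
= 188 / 0.56
= 335.7 kg/m3

335.7


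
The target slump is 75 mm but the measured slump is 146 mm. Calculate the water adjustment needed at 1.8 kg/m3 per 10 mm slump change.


Difference = 75 - 146 = -71 mm
Water adjustment = -71 * 1.8 / 10 = -12.8 kg/m3

-12.8


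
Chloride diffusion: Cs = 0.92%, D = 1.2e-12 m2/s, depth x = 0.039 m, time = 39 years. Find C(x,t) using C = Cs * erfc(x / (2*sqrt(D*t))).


t_seconds = 39 * 365.25 * 24 * 3600 = 1230746400.0 s
arg = 0.039 / (2 * sqrt(1.2e-12 * 1230746400.0))
= 0.5074
erfc(0.5074) = 0.473
C = 0.92 * 0.473 = 0.4352%

0.4352


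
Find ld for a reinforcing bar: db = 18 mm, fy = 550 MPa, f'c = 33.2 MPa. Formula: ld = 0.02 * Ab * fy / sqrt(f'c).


Ab = pi * 18^2 / 4 = 254.469 mm2
ld = 0.02 * 254.469 * 550 / sqrt(33.2)
= 485.8 mm

485.8


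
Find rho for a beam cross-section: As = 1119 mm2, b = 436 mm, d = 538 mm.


rho = As / (b * d)
= 1119 / (436 * 538)
= 0.0048

0.0048


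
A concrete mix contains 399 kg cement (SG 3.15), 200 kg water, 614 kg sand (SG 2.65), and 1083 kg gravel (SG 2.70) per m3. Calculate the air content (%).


Vol cement = 399 / (3.15 * 1000) = 0.126667 m3
Vol water = 200 / 1000 = 0.2 m3
Vol sand = 614 / (2.65 * 1000) = 0.231698 m3
Vol gravel = 1083 / (2.70 * 1000) = 0.401111 m3
Total solid + water volume = 0.959476 m3
Air = (1 - 0.959476) * 100 = 4.05%

4.05


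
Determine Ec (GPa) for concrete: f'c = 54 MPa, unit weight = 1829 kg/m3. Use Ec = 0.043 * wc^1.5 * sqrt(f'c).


Ec = 0.043 * 1829^1.5 * sqrt(54) / 1000
= 24.72 GPa

24.72


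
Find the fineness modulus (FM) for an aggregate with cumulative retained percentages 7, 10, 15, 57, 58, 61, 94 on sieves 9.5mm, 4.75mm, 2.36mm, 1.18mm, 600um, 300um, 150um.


FM = sum(cumulative % retained) / 100
= 302 / 100
= 3.02

3.02


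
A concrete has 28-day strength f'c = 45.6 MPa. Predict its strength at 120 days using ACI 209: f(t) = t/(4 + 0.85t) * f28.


f(120) = 120 / (4 + 0.85 * 120) * 45.6
= 120 / 106.0 * 45.6
= 51.62 MPa

51.62


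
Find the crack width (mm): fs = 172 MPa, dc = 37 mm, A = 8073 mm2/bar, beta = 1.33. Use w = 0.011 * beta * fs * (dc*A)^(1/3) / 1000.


w = 0.011 * beta * fs * (dc * A)^(1/3) / 1000
= 0.011 * 1.33 * 172 * (37 * 8073)^(1/3) / 1000
= 0.168 mm

0.168


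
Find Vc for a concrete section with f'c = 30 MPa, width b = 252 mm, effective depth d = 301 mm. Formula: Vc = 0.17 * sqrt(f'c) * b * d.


Vc = 0.17 * sqrt(30) * 252 * 301 / 1000
= 70.63 kN

70.63


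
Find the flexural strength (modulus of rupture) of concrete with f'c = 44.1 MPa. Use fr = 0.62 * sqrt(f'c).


fr = 0.62 * sqrt(44.1)
= 4.117 MPa

4.117


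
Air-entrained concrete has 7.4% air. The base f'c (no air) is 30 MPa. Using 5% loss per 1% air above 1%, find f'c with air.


Strength loss = (7.4 - 1) * 5 = 32.0%
f'c = 30 * (1 - 32.0/100)
= 20.4 MPa

20.4


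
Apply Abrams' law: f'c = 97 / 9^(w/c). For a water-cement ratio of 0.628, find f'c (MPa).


f'c = 97 / 9^0.628
= 97 / 3.974
= 24.41 MPa

24.41


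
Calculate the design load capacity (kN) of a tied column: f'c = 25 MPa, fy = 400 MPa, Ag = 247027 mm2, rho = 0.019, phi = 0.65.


Ast = rho * Ag = 0.019 * 247027 = 4693.513 mm2
phi*Pn = 0.65 * 0.80 * (0.85 * 25 * (247027 - 4693.513) + 400 * 4693.513) / 1000
= 3654.04 kN

3654.04


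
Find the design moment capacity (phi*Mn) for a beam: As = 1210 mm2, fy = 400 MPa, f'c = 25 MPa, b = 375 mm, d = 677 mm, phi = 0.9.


a = As * fy / (0.85 * f'c * b)
= 1210 * 400 / (0.85 * 25 * 375)
= 60.7373 mm
Mn = As * fy * (d - a/2) / 10^6
= 312.9696 kN-m
phi*Mn = 0.9 * 312.9696 = 281.67 kN-m

281.67


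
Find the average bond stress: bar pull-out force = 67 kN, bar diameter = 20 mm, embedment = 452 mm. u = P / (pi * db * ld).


u = P / (pi * db * ld)
= 67 * 1000 / (pi * 20 * 452)
= 2.359 MPa

2.359


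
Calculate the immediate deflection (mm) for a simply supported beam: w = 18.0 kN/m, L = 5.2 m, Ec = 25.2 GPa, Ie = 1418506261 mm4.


Convert: L = 5.2 m = 5200 mm, Ec = 25.2 GPa = 25200 MPa
delta = 5 * 18.0 * 5200^4 / (384 * 25200 * 1418506261)
= 4.79 mm

4.79


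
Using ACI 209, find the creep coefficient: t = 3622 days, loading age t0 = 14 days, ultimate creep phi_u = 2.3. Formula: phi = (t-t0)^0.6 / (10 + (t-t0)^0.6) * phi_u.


dt = 3622 - 14 = 3608
phi = 3608^0.6 / (10 + 3608^0.6) * 2.3
= 2.143

2.143


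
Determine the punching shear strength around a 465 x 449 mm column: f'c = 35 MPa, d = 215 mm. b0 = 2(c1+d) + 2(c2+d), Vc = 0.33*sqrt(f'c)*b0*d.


b0 = 2*(465 + 215) + 2*(449 + 215) = 2688 mm
Vc = 0.33 * sqrt(35) * 2688 * 215 / 1000
= 1128.28 kN

1128.28


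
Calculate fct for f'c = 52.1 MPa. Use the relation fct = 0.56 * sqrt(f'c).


fct = 0.56 * sqrt(52.1)
= 0.56 * 7.218
= 4.042 MPa

4.042


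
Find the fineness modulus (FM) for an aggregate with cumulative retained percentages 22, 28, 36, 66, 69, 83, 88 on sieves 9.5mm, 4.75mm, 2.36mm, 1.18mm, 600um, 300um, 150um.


FM = sum(cumulative % retained) / 100
= 392 / 100
= 3.92

3.92


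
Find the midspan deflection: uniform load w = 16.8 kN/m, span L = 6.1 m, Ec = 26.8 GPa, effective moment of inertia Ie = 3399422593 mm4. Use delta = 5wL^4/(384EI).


Convert: L = 6.1 m = 6100 mm, Ec = 26.8 GPa = 26800 MPa
delta = 5 * 16.8 * 6100^4 / (384 * 26800 * 3399422593)
= 3.32 mm

3.32


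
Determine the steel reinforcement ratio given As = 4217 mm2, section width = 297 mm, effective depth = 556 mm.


rho = As / (b * d)
= 4217 / (297 * 556)
= 0.0255

0.0255


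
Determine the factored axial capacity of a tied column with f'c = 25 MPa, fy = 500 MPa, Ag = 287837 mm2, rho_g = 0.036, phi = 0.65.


Ast = rho * Ag = 0.036 * 287837 = 10362.132 mm2
phi*Pn = 0.65 * 0.80 * (0.85 * 25 * (287837 - 10362.132) + 500 * 10362.132) / 1000
= 5760.25 kN

5760.25


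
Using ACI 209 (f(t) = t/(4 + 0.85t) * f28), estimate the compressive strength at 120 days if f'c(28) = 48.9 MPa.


f(120) = 120 / (4 + 0.85 * 120) * 48.9
= 120 / 106.0 * 48.9
= 55.36 MPa

55.36


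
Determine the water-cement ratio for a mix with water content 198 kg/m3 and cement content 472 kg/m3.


w/c = water / cement
w/c = 198 / 472 = 0.419

0.419


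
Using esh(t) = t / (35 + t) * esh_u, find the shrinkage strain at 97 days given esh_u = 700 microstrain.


esh(97) = 97 / (35 + 97) * 700
= 97 / 132 * 700
= 514.4 microstrain

514.4


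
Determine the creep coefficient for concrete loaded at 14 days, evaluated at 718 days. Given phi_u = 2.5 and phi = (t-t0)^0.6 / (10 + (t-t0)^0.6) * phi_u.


dt = 718 - 14 = 704
phi = 704^0.6 / (10 + 704^0.6) * 2.5
= 2.091

2.091


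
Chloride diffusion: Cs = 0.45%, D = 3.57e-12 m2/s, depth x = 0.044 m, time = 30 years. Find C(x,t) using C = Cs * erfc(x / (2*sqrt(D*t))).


t_seconds = 30 * 365.25 * 24 * 3600 = 946728000.0 s
arg = 0.044 / (2 * sqrt(3.57e-12 * 946728000.0))
= 0.3784
erfc(0.3784) = 0.5925
C = 0.45 * 0.5925 = 0.2666%

0.2666


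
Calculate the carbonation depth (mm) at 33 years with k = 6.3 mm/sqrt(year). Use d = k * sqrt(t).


depth = k * sqrt(t)
= 6.3 * sqrt(33)
= 36.19 mm

36.19


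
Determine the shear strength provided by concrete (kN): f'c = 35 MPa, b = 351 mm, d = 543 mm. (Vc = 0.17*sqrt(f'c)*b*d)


Vc = 0.17 * sqrt(35) * 351 * 543 / 1000
= 191.69 kN

191.69


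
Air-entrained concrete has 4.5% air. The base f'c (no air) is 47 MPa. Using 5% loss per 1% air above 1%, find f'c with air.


Strength loss = (4.5 - 1) * 5 = 17.5%
f'c = 47 * (1 - 17.5/100)
= 38.77 MPa

38.77


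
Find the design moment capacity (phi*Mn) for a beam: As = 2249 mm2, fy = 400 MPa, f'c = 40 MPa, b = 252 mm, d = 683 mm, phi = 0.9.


a = As * fy / (0.85 * f'c * b)
= 2249 * 400 / (0.85 * 40 * 252)
= 104.9953 mm
Mn = As * fy * (d - a/2) / 10^6
= 567.1999 kN-m
phi*Mn = 0.9 * 567.1999 = 510.48 kN-m

510.48


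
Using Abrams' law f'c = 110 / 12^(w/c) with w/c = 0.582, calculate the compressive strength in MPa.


f'c = 110 / 12^0.582
= 110 / 4.247
= 25.9 MPa

25.9


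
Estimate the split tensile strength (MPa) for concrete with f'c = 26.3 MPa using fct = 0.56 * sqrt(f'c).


fct = 0.56 * sqrt(26.3)
= 0.56 * 5.128
= 2.872 MPa

2.872


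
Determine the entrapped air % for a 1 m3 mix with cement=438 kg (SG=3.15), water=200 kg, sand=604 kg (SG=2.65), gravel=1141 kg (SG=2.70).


Vol cement = 438 / (3.15 * 1000) = 0.139048 m3
Vol water = 200 / 1000 = 0.2 m3
Vol sand = 604 / (2.65 * 1000) = 0.227925 m3
Vol gravel = 1141 / (2.70 * 1000) = 0.422593 m3
Total solid + water volume = 0.989565 m3
Air = (1 - 0.989565) * 100 = 1.04%

1.04


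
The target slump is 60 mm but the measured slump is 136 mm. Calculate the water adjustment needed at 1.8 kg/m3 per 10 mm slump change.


Difference = 60 - 136 = -76 mm
Water adjustment = -76 * 1.8 / 10 = -13.7 kg/m3

-13.7


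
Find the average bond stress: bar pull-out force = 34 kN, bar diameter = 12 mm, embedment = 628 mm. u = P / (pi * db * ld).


u = P / (pi * db * ld)
= 34 * 1000 / (pi * 12 * 628)
= 1.436 MPa

1.436


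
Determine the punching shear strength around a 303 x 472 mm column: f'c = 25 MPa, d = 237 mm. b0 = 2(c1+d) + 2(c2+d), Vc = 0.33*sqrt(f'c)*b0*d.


b0 = 2*(303 + 237) + 2*(472 + 237) = 2498 mm
Vc = 0.33 * sqrt(25) * 2498 * 237 / 1000
= 976.84 kN

976.84


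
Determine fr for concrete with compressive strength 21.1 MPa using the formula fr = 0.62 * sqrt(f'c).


fr = 0.62 * sqrt(21.1)
= 2.848 MPa

2.848


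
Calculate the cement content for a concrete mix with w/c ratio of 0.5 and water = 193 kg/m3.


Cement = water / (w/c)
= 193 / 0.5
= 386.0 kg/m3

386.0


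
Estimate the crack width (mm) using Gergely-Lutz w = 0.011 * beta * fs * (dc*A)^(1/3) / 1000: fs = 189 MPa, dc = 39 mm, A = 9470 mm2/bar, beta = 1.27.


w = 0.011 * beta * fs * (dc * A)^(1/3) / 1000
= 0.011 * 1.27 * 189 * (39 * 9470)^(1/3) / 1000
= 0.189 mm

0.189


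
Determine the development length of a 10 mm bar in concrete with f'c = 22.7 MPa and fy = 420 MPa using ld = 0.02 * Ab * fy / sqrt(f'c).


Ab = pi * 10^2 / 4 = 78.54 mm2
ld = 0.02 * 78.54 * 420 / sqrt(22.7)
= 138.5 mm

138.5


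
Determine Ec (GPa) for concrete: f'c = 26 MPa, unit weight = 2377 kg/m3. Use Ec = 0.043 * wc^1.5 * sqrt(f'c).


Ec = 0.043 * 2377^1.5 * sqrt(26) / 1000
= 25.41 GPa

25.41


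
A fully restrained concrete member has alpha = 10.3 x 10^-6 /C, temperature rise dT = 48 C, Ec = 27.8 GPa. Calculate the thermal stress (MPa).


sigma = alpha * dT * Ec
= 10.3e-6 * 48 * 27.8 * 1000
= 13.744 MPa

13.744


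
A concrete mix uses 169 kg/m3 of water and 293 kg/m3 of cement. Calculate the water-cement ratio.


w/c = water / cement
w/c = 169 / 293 = 0.577

0.577


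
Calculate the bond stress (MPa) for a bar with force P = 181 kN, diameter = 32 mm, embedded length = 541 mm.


u = P / (pi * db * ld)
= 181 * 1000 / (pi * 32 * 541)
= 3.328 MPa

3.328


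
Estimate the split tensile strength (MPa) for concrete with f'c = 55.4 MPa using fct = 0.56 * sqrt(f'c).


fct = 0.56 * sqrt(55.4)
= 0.56 * 7.443
= 4.168 MPa

4.168


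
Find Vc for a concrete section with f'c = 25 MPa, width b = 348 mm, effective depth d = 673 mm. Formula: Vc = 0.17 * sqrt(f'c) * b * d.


Vc = 0.17 * sqrt(25) * 348 * 673 / 1000
= 199.07 kN

199.07


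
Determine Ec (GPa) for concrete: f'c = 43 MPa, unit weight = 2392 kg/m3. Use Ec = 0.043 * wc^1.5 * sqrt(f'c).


Ec = 0.043 * 2392^1.5 * sqrt(43) / 1000
= 32.99 GPa

32.99


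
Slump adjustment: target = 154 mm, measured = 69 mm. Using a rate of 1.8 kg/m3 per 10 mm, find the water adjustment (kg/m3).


Difference = 154 - 69 = 85 mm
Water adjustment = 85 * 1.8 / 10 = 15.3 kg/m3

15.3


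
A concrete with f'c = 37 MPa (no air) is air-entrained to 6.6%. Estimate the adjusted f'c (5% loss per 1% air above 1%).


Strength loss = (6.6 - 1) * 5 = 28.0%
f'c = 37 * (1 - 28.0/100)
= 26.64 MPa

26.64


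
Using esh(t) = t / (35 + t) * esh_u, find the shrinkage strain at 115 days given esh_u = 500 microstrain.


esh(115) = 115 / (35 + 115) * 500
= 115 / 150 * 500
= 383.3 microstrain

383.3


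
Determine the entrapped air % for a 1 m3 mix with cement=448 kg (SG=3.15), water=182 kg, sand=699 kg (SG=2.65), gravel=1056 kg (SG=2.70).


Vol cement = 448 / (3.15 * 1000) = 0.142222 m3
Vol water = 182 / 1000 = 0.182 m3
Vol sand = 699 / (2.65 * 1000) = 0.263774 m3
Vol gravel = 1056 / (2.70 * 1000) = 0.391111 m3
Total solid + water volume = 0.979107 m3
Air = (1 - 0.979107) * 100 = 2.09%

2.09


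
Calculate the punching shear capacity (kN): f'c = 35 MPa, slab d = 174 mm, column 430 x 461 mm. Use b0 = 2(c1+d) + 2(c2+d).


b0 = 2*(430 + 174) + 2*(461 + 174) = 2478 mm
Vc = 0.33 * sqrt(35) * 2478 * 174 / 1000
= 841.78 kN

841.78


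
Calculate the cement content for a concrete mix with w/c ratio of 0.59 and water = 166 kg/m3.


Cement = water / (w/c)
= 166 / 0.59
= 281.4 kg/m3

281.4


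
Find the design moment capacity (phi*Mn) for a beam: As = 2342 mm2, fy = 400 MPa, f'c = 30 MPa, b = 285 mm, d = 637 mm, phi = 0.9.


a = As * fy / (0.85 * f'c * b)
= 2342 * 400 / (0.85 * 30 * 285)
= 128.9026 mm
Mn = As * fy * (d - a/2) / 10^6
= 536.3636 kN-m
phi*Mn = 0.9 * 536.3636 = 482.73 kN-m

482.73


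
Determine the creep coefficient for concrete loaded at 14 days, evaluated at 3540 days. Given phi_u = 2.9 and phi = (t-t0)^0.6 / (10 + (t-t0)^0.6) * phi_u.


dt = 3540 - 14 = 3526
phi = 3526^0.6 / (10 + 3526^0.6) * 2.9
= 2.699

2.699


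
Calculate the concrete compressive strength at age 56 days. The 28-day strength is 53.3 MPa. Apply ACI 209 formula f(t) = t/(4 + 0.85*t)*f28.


f(56) = 56 / (4 + 0.85 * 56) * 53.3
= 56 / 51.6 * 53.3
= 57.84 MPa

57.84


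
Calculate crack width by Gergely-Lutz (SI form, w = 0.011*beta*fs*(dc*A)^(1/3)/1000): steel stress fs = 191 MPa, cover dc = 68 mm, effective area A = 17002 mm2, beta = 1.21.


w = 0.011 * beta * fs * (dc * A)^(1/3) / 1000
= 0.011 * 1.21 * 191 * (68 * 17002)^(1/3) / 1000
= 0.267 mm

0.267


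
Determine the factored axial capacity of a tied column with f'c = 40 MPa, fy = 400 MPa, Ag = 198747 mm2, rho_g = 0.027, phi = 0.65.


Ast = rho * Ag = 0.027 * 198747 = 5366.169 mm2
phi*Pn = 0.65 * 0.80 * (0.85 * 40 * (198747 - 5366.169) + 400 * 5366.169) / 1000
= 4535.14 kN

4535.14


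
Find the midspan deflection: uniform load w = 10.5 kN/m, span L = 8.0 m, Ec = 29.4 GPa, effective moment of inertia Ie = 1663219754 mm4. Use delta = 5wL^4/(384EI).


Convert: L = 8.0 m = 8000 mm, Ec = 29.4 GPa = 29400 MPa
delta = 5 * 10.5 * 8000^4 / (384 * 29400 * 1663219754)
= 11.45 mm

11.45


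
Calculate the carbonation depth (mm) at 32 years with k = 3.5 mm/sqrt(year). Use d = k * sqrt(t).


depth = k * sqrt(t)
= 3.5 * sqrt(32)
= 19.8 mm

19.8


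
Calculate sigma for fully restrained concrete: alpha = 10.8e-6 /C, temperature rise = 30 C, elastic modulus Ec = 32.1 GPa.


sigma = alpha * dT * Ec
= 10.8e-6 * 30 * 32.1 * 1000
= 10.4 MPa

10.4


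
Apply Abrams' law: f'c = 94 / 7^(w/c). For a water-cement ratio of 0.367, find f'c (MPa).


f'c = 94 / 7^0.367
= 94 / 2.042
= 46.02 MPa

46.02


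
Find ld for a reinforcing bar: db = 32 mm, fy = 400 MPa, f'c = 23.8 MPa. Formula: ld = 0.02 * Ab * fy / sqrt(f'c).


Ab = pi * 32^2 / 4 = 804.248 mm2
ld = 0.02 * 804.248 * 400 / sqrt(23.8)
= 1318.8 mm

1318.8


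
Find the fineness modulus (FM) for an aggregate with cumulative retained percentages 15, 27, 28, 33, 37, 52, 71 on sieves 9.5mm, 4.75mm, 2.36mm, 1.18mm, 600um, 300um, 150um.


FM = sum(cumulative % retained) / 100
= 263 / 100
= 2.63

2.63


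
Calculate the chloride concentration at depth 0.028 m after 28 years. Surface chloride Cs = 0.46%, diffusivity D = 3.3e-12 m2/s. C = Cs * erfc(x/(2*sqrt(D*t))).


t_seconds = 28 * 365.25 * 24 * 3600 = 883612800.0 s
arg = 0.028 / (2 * sqrt(3.3e-12 * 883612800.0))
= 0.2593
erfc(0.2593) = 0.7139
C = 0.46 * 0.7139 = 0.3284%

0.3284


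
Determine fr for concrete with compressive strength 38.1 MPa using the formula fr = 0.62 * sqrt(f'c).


fr = 0.62 * sqrt(38.1)
= 3.827 MPa

3.827


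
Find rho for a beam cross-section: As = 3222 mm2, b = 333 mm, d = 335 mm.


rho = As / (b * d)
= 3222 / (333 * 335)
= 0.0289

0.0289


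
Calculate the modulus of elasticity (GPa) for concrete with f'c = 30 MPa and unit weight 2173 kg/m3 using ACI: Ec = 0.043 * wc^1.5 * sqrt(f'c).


Ec = 0.043 * 2173^1.5 * sqrt(30) / 1000
= 23.86 GPa

23.86


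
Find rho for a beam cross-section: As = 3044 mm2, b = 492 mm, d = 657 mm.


rho = As / (b * d)
= 3044 / (492 * 657)
= 0.0094

0.0094


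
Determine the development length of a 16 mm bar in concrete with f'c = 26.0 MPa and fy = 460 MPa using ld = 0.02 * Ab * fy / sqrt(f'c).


Ab = pi * 16^2 / 4 = 201.062 mm2
ld = 0.02 * 201.062 * 460 / sqrt(26.0)
= 362.8 mm

362.8


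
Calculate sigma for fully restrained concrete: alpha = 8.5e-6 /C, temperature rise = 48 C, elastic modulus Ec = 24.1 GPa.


sigma = alpha * dT * Ec
= 8.5e-6 * 48 * 24.1 * 1000
= 9.833 MPa

9.833


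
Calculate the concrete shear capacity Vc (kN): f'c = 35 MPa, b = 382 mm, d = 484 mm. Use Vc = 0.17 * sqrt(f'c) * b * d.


Vc = 0.17 * sqrt(35) * 382 * 484 / 1000
= 185.95 kN

185.95


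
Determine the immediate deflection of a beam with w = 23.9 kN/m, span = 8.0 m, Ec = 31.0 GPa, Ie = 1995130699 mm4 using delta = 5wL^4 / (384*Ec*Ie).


Convert: L = 8.0 m = 8000 mm, Ec = 31.0 GPa = 31000 MPa
delta = 5 * 23.9 * 8000^4 / (384 * 31000 * 1995130699)
= 20.61 mm

20.61


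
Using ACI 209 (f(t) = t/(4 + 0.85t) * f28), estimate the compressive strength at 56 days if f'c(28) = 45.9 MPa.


f(56) = 56 / (4 + 0.85 * 56) * 45.9
= 56 / 51.6 * 45.9
= 49.81 MPa

49.81


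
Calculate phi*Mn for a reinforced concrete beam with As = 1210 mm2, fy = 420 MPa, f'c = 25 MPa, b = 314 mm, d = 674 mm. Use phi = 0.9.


a = As * fy / (0.85 * f'c * b)
= 1210 * 420 / (0.85 * 25 * 314)
= 76.1634 mm
Mn = As * fy * (d - a/2) / 10^6
= 323.1737 kN-m
phi*Mn = 0.9 * 323.1737 = 290.86 kN-m

290.86


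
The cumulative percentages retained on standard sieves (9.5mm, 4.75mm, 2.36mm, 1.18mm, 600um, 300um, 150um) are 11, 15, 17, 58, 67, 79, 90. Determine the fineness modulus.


FM = sum(cumulative % retained) / 100
= 337 / 100
= 3.37

3.37


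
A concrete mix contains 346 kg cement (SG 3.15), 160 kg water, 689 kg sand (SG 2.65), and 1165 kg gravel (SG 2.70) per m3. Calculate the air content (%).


Vol cement = 346 / (3.15 * 1000) = 0.109841 m3
Vol water = 160 / 1000 = 0.16 m3
Vol sand = 689 / (2.65 * 1000) = 0.26 m3
Vol gravel = 1165 / (2.70 * 1000) = 0.431481 m3
Total solid + water volume = 0.961323 m3
Air = (1 - 0.961323) * 100 = 3.87%

3.87


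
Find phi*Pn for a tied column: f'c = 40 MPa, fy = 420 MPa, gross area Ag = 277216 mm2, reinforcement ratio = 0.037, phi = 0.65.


Ast = rho * Ag = 0.037 * 277216 = 10256.992 mm2
phi*Pn = 0.65 * 0.80 * (0.85 * 40 * (277216 - 10256.992) + 420 * 10256.992) / 1000
= 6959.96 kN

6959.96


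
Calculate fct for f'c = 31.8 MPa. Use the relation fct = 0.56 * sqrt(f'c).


fct = 0.56 * sqrt(31.8)
= 0.56 * 5.639
= 3.158 MPa

3.158


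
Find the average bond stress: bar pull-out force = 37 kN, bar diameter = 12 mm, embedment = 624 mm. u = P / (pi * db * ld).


u = P / (pi * db * ld)
= 37 * 1000 / (pi * 12 * 624)
= 1.573 MPa

1.573


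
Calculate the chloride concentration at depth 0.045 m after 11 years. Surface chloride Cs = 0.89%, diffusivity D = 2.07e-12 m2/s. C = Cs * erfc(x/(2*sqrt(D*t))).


t_seconds = 11 * 365.25 * 24 * 3600 = 347133600.0 s
arg = 0.045 / (2 * sqrt(2.07e-12 * 347133600.0))
= 0.8394
erfc(0.8394) = 0.2352
C = 0.89 * 0.2352 = 0.2093%

0.2093


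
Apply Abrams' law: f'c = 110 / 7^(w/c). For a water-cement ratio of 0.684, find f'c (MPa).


f'c = 110 / 7^0.684
= 110 / 3.785
= 29.06 MPa

29.06


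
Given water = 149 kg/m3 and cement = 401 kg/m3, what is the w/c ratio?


w/c = water / cement
w/c = 149 / 401 = 0.372

0.372


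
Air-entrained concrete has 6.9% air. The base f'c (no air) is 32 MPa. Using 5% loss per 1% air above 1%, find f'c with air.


Strength loss = (6.9 - 1) * 5 = 29.5%
f'c = 32 * (1 - 29.5/100)
= 22.56 MPa

22.56


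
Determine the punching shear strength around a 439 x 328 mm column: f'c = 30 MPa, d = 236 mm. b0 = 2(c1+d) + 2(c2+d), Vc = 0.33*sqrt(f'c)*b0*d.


b0 = 2*(439 + 236) + 2*(328 + 236) = 2478 mm
Vc = 0.33 * sqrt(30) * 2478 * 236 / 1000
= 1057.03 kN

1057.03


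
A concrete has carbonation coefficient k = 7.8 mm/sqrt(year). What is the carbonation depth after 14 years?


depth = k * sqrt(t)
= 7.8 * sqrt(14)
= 29.18 mm

29.18


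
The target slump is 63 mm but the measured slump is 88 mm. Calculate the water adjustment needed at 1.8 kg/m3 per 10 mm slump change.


Difference = 63 - 88 = -25 mm
Water adjustment = -25 * 1.8 / 10 = -4.5 kg/m3

-4.5


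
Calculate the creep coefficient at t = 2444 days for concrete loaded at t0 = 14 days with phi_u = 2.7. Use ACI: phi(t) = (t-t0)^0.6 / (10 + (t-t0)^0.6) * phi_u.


dt = 2444 - 14 = 2430
phi = 2430^0.6 / (10 + 2430^0.6) * 2.7
= 2.47

2.47


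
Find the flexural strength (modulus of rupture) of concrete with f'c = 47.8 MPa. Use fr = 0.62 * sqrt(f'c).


fr = 0.62 * sqrt(47.8)
= 4.287 MPa

4.287


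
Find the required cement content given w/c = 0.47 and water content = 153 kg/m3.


Cement = water / (w/c)
= 153 / 0.47
= 325.5 kg/m3

325.5


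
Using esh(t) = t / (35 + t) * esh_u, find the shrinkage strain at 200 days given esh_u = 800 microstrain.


esh(200) = 200 / (35 + 200) * 800
= 200 / 235 * 800
= 680.9 microstrain

680.9


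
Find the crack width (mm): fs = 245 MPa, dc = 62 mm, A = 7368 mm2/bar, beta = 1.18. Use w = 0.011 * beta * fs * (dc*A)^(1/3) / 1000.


w = 0.011 * beta * fs * (dc * A)^(1/3) / 1000
= 0.011 * 1.18 * 245 * (62 * 7368)^(1/3) / 1000
= 0.245 mm

0.245


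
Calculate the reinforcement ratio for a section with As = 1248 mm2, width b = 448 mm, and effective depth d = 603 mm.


rho = As / (b * d)
= 1248 / (448 * 603)
= 0.0046

0.0046


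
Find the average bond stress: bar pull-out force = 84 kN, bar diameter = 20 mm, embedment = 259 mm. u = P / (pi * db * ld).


u = P / (pi * db * ld)
= 84 * 1000 / (pi * 20 * 259)
= 5.162 MPa

5.162


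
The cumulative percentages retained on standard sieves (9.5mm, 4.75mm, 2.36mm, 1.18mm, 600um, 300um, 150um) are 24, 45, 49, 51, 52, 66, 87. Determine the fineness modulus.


FM = sum(cumulative % retained) / 100
= 374 / 100
= 3.74

3.74


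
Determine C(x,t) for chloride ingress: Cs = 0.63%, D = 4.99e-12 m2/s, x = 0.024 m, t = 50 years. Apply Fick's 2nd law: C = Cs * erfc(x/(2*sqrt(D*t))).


t_seconds = 50 * 365.25 * 24 * 3600 = 1577880000.0 s
arg = 0.024 / (2 * sqrt(4.99e-12 * 1577880000.0))
= 0.1352
erfc(0.1352) = 0.8483
C = 0.63 * 0.8483 = 0.5344%

0.5344


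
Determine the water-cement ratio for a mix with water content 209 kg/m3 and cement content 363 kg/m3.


w/c = water / cement
w/c = 209 / 363 = 0.576

0.576


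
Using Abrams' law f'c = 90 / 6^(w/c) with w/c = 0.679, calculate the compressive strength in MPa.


f'c = 90 / 6^0.679
= 90 / 3.376
= 26.66 MPa

26.66


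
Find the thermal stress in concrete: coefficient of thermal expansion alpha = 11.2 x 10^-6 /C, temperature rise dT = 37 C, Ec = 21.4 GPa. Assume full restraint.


sigma = alpha * dT * Ec
= 11.2e-6 * 37 * 21.4 * 1000
= 8.868 MPa

8.868


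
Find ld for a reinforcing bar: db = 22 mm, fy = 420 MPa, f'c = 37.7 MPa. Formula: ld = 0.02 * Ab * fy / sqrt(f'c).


Ab = pi * 22^2 / 4 = 380.133 mm2
ld = 0.02 * 380.133 * 420 / sqrt(37.7)
= 520.0 mm

520.0


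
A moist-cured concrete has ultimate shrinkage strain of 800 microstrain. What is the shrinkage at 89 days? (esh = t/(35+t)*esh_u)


esh(89) = 89 / (35 + 89) * 800
= 89 / 124 * 800
= 574.2 microstrain

574.2


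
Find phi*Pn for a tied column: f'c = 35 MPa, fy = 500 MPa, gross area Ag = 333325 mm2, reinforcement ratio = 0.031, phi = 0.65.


Ast = rho * Ag = 0.031 * 333325 = 10333.075 mm2
phi*Pn = 0.65 * 0.80 * (0.85 * 35 * (333325 - 10333.075) + 500 * 10333.075) / 1000
= 7683.28 kN

7683.28


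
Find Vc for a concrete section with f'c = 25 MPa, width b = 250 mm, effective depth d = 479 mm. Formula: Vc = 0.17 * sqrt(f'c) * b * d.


Vc = 0.17 * sqrt(25) * 250 * 479 / 1000
= 101.79 kN

101.79


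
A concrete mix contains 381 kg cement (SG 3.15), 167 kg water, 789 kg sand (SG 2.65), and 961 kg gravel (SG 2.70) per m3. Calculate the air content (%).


Vol cement = 381 / (3.15 * 1000) = 0.120952 m3
Vol water = 167 / 1000 = 0.167 m3
Vol sand = 789 / (2.65 * 1000) = 0.297736 m3
Vol gravel = 961 / (2.70 * 1000) = 0.355926 m3
Total solid + water volume = 0.941614 m3
Air = (1 - 0.941614) * 100 = 5.84%

5.84


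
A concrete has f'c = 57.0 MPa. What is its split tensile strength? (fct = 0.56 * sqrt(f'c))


fct = 0.56 * sqrt(57.0)
= 0.56 * 7.55
= 4.228 MPa

4.228


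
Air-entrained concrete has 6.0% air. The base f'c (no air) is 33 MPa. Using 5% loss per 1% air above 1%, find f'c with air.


Strength loss = (6.0 - 1) * 5 = 25.0%
f'c = 33 * (1 - 25.0/100)
= 24.75 MPa

24.75


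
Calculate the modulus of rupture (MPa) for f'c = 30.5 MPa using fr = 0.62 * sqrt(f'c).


fr = 0.62 * sqrt(30.5)
= 3.424 MPa

3.424


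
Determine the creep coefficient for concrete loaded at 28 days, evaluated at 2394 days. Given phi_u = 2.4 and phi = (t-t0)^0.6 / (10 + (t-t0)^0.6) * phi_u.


dt = 2394 - 28 = 2366
phi = 2366^0.6 / (10 + 2366^0.6) * 2.4
= 2.193

2.193


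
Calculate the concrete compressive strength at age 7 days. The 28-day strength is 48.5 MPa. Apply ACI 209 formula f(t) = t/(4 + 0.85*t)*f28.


f(7) = 7 / (4 + 0.85 * 7) * 48.5
= 7 / 9.95 * 48.5
= 34.12 MPa

34.12


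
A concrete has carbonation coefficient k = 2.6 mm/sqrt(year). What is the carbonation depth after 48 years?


depth = k * sqrt(t)
= 2.6 * sqrt(48)
= 18.01 mm

18.01


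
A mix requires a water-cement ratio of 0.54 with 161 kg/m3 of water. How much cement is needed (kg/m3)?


Cement = water / (w/c)
= 161 / 0.54
= 298.1 kg/m3

298.1


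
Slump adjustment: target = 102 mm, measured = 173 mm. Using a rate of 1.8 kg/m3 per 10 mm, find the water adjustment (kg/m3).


Difference = 102 - 173 = -71 mm
Water adjustment = -71 * 1.8 / 10 = -12.8 kg/m3

-12.8


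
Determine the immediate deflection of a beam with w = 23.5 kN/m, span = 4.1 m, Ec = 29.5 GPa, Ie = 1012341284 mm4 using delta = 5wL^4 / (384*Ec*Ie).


Convert: L = 4.1 m = 4100 mm, Ec = 29.5 GPa = 29500 MPa
delta = 5 * 23.5 * 4100^4 / (384 * 29500 * 1012341284)
= 2.9 mm

2.9


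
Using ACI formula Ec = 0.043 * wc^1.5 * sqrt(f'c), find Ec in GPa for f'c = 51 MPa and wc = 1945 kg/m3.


Ec = 0.043 * 1945^1.5 * sqrt(51) / 1000
= 26.34 GPa

26.34
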